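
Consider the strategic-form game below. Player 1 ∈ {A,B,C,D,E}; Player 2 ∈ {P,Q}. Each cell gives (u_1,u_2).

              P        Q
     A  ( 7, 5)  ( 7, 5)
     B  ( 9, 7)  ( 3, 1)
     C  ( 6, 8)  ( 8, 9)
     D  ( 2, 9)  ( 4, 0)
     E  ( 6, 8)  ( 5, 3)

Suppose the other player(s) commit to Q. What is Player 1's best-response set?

argmax u_1 = {C}

u_1(A vs Q) = 7
u_1(B vs Q) = 3
u_1(C vs Q) = 8
u_1(D vs Q) = 4
u_1(E vs Q) = 5
max payoff 8 at {C}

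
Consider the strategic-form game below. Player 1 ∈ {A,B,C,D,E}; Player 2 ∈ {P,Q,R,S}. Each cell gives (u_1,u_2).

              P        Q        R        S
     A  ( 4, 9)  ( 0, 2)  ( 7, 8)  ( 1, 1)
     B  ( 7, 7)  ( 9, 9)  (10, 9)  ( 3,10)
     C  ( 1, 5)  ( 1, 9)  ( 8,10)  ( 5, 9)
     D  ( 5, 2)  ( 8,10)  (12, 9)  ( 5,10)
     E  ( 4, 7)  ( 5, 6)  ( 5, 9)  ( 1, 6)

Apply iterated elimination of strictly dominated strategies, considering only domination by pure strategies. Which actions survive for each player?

P1 drop A (B beats it: P:7>4 Q:9>0 R:10>7 S:3>1)
P1 drop E (B beats it: P:7>4 Q:9>5 R:10>5 S:3>1)
P2 drop P (Q beats it: B:9>7 C:9>5 D:10>2)
P1→{B,C,D} P2→{Q,R,S}

IESDS → P1:{B,C,D} P2:{Q,R,S}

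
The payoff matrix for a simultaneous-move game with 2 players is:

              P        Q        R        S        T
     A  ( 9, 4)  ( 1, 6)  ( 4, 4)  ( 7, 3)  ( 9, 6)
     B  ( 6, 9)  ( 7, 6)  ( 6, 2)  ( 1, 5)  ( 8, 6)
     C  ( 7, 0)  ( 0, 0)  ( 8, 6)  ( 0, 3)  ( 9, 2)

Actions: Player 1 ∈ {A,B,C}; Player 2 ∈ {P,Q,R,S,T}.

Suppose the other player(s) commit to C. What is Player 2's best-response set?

u_2(P vs C) = 0
u_2(Q vs C) = 0
u_2(R vs C) = 6
u_2(S vs C) = 3
u_2(T vs C) = 2
max payoff 6 at {R}

P2 best: {R}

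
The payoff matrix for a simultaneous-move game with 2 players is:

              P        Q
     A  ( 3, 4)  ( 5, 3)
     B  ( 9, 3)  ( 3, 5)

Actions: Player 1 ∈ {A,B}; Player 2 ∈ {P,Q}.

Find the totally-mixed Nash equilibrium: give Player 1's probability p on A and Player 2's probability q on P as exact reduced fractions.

P1 mixes 2/3 on A; P2 mixes 1/4 on P

P1 indiff ⇒ q·3+(1-q)·5 = q·9+(1-q)·3 ⇒ q(-6) = (1-q)(-2) ⇒ q = 1/4
P2 indiff ⇒ p·4+(1-p)·3 = p·3+(1-p)·5 ⇒ p(1) = (1-p)(2) ⇒ p = 2/3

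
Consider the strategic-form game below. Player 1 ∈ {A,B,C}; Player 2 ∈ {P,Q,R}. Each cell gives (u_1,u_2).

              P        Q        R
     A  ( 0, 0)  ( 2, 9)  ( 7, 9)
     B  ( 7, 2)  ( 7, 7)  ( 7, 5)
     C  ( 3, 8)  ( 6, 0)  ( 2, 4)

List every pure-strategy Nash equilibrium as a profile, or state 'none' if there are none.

(A,P): not NE [P1→B gives 7>0; P2→R gives 9>0]
(A,Q): not NE [P1→B gives 7>2]
(A,R): NE
(B,P): not NE [P2→Q gives 7>2]
(B,Q): NE
(B,R): not NE [P2→Q gives 7>5]
(C,P): not NE [P1→B gives 7>3]
(C,Q): not NE [P1→B gives 7>6; P2→P gives 8>0]
(C,R): not NE [P1→B gives 7>2; P2→P gives 8>4]

PSNE = {(A,R), (B,Q)}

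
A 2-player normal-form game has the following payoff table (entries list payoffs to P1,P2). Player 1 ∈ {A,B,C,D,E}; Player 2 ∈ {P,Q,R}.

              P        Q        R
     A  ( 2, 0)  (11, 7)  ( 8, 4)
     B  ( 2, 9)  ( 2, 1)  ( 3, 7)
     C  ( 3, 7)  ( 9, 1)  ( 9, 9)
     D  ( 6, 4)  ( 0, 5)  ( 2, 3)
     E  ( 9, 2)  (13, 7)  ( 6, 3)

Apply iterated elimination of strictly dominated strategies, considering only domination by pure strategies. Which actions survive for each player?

P1 drop B (C beats it: P:3>2 Q:9>2 R:9>3)
P1 drop D (E beats it: P:9>6 Q:13>0 R:6>2)
P2 drop P (R beats it: A:4>0 C:9>7 E:3>2)
P1→{A,C,E} P2→{Q,R}

IESDS → P1:{A,C,E} P2:{Q,R}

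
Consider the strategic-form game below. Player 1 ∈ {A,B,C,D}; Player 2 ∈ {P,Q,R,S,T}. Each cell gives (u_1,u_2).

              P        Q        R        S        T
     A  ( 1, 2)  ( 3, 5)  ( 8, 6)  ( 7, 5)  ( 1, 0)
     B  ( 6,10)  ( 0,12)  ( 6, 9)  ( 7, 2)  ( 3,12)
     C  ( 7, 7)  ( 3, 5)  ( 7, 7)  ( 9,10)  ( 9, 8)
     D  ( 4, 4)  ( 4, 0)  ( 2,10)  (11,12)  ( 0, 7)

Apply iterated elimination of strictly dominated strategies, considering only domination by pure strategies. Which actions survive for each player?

P1 drop B (C beats it: P:7>6 Q:3>0 R:7>6 S:9>7 T:9>3)
P2 drop P (S beats it: A:5>2 C:10>7 D:12>4)
P2 drop Q (R beats it: A:6>5 C:7>5 D:10>0)
P2 drop T (S beats it: A:5>0 C:10>8 D:12>7)
P1→{A,C,D} P2→{R,S}

Survivors P1:{A,C,D} P2:{R,S}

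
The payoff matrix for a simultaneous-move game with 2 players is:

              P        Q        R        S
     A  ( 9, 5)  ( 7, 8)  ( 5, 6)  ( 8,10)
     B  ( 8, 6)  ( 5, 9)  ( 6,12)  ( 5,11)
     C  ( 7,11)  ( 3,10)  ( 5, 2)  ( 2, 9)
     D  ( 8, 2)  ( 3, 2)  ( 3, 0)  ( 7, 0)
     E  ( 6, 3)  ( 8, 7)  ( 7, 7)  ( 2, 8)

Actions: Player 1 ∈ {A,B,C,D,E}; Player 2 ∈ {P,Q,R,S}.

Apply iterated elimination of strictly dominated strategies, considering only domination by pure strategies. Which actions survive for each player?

Survivors P1:{A,B,E} P2:{R,S}

P1 drop C (B beats it: P:8>7 Q:5>3 R:6>5 S:5>2)
P1 drop D (A beats it: P:9>8 Q:7>3 R:5>3 S:8>7)
P2 drop P (Q beats it: A:8>5 B:9>6 E:7>3)
P2 drop Q (S beats it: A:10>8 B:11>9 E:8>7)
P1→{A,B,E} P2→{R,S}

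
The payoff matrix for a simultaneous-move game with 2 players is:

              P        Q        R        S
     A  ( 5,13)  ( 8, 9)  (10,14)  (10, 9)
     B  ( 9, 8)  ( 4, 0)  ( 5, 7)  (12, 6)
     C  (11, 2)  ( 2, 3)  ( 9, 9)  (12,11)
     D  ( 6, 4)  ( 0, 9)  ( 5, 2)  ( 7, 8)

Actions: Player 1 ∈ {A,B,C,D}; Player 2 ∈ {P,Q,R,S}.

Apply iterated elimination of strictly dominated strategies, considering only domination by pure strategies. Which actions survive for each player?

Remaining: P1:{A,B,C} P2:{P,R,S}

P1 drop D (C beats it: P:11>6 Q:2>0 R:9>5 S:12>7)
P2 drop Q (R beats it: A:14>9 B:7>0 C:9>3)
P1→{A,B,C} P2→{P,R,S}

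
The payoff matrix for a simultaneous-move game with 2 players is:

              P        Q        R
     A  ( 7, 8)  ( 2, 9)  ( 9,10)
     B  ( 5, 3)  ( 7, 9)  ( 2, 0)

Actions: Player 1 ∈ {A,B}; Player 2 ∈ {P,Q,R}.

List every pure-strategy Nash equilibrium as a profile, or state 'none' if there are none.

(A,P): not NE [P2→R gives 10>8]
(A,Q): not NE [P1→B gives 7>2; P2→R gives 10>9]
(A,R): NE
(B,P): not NE [P1→A gives 7>5; P2→Q gives 9>3]
(B,Q): NE
(B,R): not NE [P1→A gives 9>2; P2→Q gives 9>0]

NE set: (A,R), (B,Q)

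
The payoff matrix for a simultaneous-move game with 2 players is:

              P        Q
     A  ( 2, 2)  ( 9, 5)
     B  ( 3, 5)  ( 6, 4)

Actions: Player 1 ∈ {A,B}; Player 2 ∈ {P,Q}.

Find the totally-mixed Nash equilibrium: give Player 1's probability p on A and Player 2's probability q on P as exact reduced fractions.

p=1/4, q=3/4

P1 indiff ⇒ q·2+(1-q)·9 = q·3+(1-q)·6 ⇒ q(-1) = (1-q)(-3) ⇒ q = 3/4
P2 indiff ⇒ p·2+(1-p)·5 = p·5+(1-p)·4 ⇒ p(-3) = (1-p)(-1) ⇒ p = 1/4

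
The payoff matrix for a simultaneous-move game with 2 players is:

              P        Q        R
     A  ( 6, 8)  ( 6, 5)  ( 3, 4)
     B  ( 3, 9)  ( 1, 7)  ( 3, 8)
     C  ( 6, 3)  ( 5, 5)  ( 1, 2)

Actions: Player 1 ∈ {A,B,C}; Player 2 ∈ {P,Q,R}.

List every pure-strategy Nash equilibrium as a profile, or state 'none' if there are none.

Nash profiles: (A,P)

(A,P): NE
(A,Q): not NE [P2→P gives 8>5]
(A,R): not NE [P2→P gives 8>4]
(B,P): not NE [P1→C gives 6>3]
(B,Q): not NE [P1→A gives 6>1; P2→P gives 9>7]
(B,R): not NE [P2→P gives 9>8]
(C,P): not NE [P2→Q gives 5>3]
(C,Q): not NE [P1→A gives 6>5]
(C,R): not NE [P1→B gives 3>1; P2→Q gives 5>2]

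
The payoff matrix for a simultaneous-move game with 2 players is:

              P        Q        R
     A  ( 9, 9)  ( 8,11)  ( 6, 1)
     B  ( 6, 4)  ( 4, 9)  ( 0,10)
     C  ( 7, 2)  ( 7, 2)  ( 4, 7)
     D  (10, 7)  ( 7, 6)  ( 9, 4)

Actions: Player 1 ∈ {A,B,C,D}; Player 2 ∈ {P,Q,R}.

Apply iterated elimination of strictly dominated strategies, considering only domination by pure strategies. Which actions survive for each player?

P1 drop B (A beats it: P:9>6 Q:8>4 R:6>0)
P1 drop C (A beats it: P:9>7 Q:8>7 R:6>4)
P2 drop R (P beats it: A:9>1 D:7>4)
P1→{A,D} P2→{P,Q}

Remaining: P1:{A,D} P2:{P,Q}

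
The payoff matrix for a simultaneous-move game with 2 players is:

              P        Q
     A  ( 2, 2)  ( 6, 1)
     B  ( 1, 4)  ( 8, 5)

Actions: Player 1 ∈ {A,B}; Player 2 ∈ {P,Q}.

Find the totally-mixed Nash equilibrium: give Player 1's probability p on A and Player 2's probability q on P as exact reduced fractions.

P1 indiff ⇒ q·2+(1-q)·6 = q·1+(1-q)·8 ⇒ q(1) = (1-q)(2) ⇒ q = 2/3
P2 indiff ⇒ p·2+(1-p)·4 = p·1+(1-p)·5 ⇒ p(1) = (1-p)(1) ⇒ p = 1/2

p=1/2, q=2/3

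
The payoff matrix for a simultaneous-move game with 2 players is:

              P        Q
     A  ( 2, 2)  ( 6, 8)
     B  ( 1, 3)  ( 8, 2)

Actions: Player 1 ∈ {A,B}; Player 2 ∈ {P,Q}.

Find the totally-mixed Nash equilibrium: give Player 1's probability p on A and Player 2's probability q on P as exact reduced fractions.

P1 indiff ⇒ q·2+(1-q)·6 = q·1+(1-q)·8 ⇒ q(1) = (1-q)(2) ⇒ q = 2/3
P2 indiff ⇒ p·2+(1-p)·3 = p·8+(1-p)·2 ⇒ p(-6) = (1-p)(-1) ⇒ p = 1/7

p=1/7, q=2/3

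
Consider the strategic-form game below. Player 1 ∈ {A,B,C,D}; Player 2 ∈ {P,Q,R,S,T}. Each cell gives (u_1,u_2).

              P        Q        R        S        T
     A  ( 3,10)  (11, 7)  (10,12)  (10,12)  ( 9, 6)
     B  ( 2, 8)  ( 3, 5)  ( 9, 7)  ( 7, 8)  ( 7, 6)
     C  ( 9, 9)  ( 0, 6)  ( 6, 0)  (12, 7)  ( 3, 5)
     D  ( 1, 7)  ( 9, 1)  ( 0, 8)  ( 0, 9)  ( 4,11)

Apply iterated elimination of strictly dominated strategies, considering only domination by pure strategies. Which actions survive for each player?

P1 drop B (A beats it: P:3>2 Q:11>3 R:10>9 S:10>7 T:9>7)
P1 drop D (A beats it: P:3>1 Q:11>9 R:10>0 S:10>0 T:9>4)
P2 drop Q (P beats it: A:10>7 C:9>6)
P2 drop T (P beats it: A:10>6 C:9>5)
P1→{A,C} P2→{P,R,S}

Remaining: P1:{A,C} P2:{P,R,S}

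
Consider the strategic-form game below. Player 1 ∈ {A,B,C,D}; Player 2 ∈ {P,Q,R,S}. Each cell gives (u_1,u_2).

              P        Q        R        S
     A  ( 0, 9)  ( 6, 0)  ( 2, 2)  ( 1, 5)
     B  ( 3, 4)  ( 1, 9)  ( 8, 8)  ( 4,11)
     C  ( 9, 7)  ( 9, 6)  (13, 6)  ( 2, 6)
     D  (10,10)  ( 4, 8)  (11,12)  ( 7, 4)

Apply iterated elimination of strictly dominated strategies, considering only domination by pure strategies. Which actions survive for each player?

Remaining: P1:{C,D} P2:{P,R}

P1 drop A (C beats it: P:9>0 Q:9>6 R:13>2 S:2>1)
P1 drop B (D beats it: P:10>3 Q:4>1 R:11>8 S:7>4)
P2 drop Q (P beats it: C:7>6 D:10>8)
P2 drop S (P beats it: C:7>6 D:10>4)
P1→{C,D} P2→{P,R}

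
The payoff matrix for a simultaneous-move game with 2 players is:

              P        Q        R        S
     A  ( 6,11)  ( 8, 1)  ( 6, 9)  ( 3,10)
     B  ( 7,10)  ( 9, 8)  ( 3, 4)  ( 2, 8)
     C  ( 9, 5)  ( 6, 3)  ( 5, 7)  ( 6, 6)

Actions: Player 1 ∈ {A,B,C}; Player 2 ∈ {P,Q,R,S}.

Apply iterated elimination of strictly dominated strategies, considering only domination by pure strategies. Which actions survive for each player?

IESDS → P1:{A,C} P2:{P,R,S}

P2 drop Q (P beats it: A:11>1 B:10>8 C:5>3)
P1 drop B (C beats it: P:9>7 R:5>3 S:6>2)
P1→{A,C} P2→{P,R,S}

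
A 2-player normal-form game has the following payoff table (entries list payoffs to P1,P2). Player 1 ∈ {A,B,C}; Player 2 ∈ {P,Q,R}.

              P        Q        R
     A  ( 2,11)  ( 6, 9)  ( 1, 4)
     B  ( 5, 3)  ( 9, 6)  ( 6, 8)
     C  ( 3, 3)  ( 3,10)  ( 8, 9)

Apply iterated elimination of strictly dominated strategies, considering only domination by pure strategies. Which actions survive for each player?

IESDS → P1:{B,C} P2:{Q,R}

P1 drop A (B beats it: P:5>2 Q:9>6 R:6>1)
P2 drop P (Q beats it: B:6>3 C:10>3)
P1→{B,C} P2→{Q,R}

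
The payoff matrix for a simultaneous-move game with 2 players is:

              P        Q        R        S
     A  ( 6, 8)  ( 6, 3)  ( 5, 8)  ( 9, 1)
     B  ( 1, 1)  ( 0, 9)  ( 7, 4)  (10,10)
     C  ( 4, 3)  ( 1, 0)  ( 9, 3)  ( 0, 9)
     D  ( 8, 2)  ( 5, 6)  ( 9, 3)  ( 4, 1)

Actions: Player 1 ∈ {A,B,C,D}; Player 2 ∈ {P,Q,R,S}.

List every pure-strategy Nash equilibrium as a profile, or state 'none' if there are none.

(A,P): not NE [P1→D gives 8>6]
(A,Q): not NE [P2→R gives 8>3]
(A,R): not NE [P1→D gives 9>5]
(A,S): not NE [P1→B gives 10>9; P2→R gives 8>1]
(B,P): not NE [P1→D gives 8>1; P2→S gives 10>1]
(B,Q): not NE [P1→A gives 6>0; P2→S gives 10>9]
(B,R): not NE [P1→D gives 9>7; P2→S gives 10>4]
(B,S): NE
(C,P): not NE [P1→D gives 8>4; P2→S gives 9>3]
(C,Q): not NE [P1→A gives 6>1; P2→S gives 9>0]
(C,R): not NE [P2→S gives 9>3]
(C,S): not NE [P1→B gives 10>0]
(D,P): not NE [P2→Q gives 6>2]
(D,Q): not NE [P1→A gives 6>5]
(D,R): not NE [P2→Q gives 6>3]
(D,S): not NE [P1→B gives 10>4; P2→Q gives 6>1]

Nash profiles: (B,S)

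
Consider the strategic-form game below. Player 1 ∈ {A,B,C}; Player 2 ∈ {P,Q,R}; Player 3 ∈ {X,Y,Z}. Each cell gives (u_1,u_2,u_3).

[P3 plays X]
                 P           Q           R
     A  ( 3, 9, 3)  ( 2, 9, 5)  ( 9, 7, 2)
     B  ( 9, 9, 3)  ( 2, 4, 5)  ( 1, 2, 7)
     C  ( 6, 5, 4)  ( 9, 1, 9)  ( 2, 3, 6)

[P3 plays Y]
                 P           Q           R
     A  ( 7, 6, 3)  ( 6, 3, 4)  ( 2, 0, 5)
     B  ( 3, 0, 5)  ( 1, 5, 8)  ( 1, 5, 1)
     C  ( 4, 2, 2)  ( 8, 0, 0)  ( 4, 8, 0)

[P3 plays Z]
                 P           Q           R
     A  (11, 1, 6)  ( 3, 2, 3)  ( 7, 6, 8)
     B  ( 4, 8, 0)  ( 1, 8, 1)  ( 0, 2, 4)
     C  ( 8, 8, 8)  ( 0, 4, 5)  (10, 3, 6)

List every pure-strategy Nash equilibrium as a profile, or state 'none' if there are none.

(A,P,X): not NE [P1→B gives 9>3; P3→Z gives 6>3]
(A,P,Y): not NE [P3→Z gives 6>3]
(A,P,Z): not NE [P2→R gives 6>1]
(A,Q,X): not NE [P1→C gives 9>2]
(A,Q,Y): not NE [P1→C gives 8>6; P2→P gives 6>3; P3→X gives 5>4]
(A,Q,Z): not NE [P2→R gives 6>2; P3→X gives 5>3]
(A,R,X): not NE [P2→Q gives 9>7; P3→Z gives 8>2]
(A,R,Y): not NE [P1→C gives 4>2; P2→P gives 6>0; P3→Z gives 8>5]
(A,R,Z): not NE [P1→C gives 10>7]
(B,P,X): not NE [P3→Y gives 5>3]
(B,P,Y): not NE [P1→A gives 7>3; P2→R gives 5>0]
(B,P,Z): not NE [P1→A gives 11>4; P3→Y gives 5>0]
(B,Q,X): not NE [P1→C gives 9>2; P2→P gives 9>4; P3→Y gives 8>5]
(B,Q,Y): not NE [P1→C gives 8>1]
(B,Q,Z): not NE [P1→A gives 3>1; P3→Y gives 8>1]
(B,R,X): not NE [P1→A gives 9>1; P2→P gives 9>2]
(B,R,Y): not NE [P1→C gives 4>1; P3→X gives 7>1]
(B,R,Z): not NE [P1→C gives 10>0; P2→Q gives 8>2; P3→X gives 7>4]
(C,P,X): not NE [P1→B gives 9>6; P3→Z gives 8>4]
(C,P,Y): not NE [P1→A gives 7>4; P2→R gives 8>2; P3→Z gives 8>2]
(C,P,Z): not NE [P1→A gives 11>8]
(C,Q,X): not NE [P2→P gives 5>1]
(C,Q,Y): not NE [P2→R gives 8>0; P3→X gives 9>0]
(C,Q,Z): not NE [P1→A gives 3>0; P2→P gives 8>4; P3→X gives 9>5]
(C,R,X): not NE [P1→A gives 9>2; P2→P gives 5>3]
(C,R,Y): not NE [P3→Z gives 6>0]
(C,R,Z): not NE [P2→P gives 8>3]

No pure NE.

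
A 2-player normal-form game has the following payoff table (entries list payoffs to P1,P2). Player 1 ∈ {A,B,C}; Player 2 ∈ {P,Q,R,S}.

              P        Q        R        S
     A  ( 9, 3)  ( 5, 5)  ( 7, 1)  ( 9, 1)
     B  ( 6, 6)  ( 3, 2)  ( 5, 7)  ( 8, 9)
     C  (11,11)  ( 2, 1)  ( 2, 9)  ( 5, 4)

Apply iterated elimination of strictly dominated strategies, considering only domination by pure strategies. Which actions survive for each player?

Remaining: P1:{A,C} P2:{P,Q}

P1 drop B (A beats it: P:9>6 Q:5>3 R:7>5 S:9>8)
P2 drop R (P beats it: A:3>1 C:11>9)
P2 drop S (P beats it: A:3>1 C:11>4)
P1→{A,C} P2→{P,Q}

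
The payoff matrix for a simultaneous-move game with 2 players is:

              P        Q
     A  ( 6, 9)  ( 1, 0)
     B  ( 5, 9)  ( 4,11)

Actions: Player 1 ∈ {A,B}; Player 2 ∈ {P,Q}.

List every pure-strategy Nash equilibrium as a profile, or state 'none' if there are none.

(A,P): NE
(A,Q): not NE [P1→B gives 4>1; P2→P gives 9>0]
(B,P): not NE [P1→A gives 6>5; P2→Q gives 11>9]
(B,Q): NE

NE set: (A,P), (B,Q)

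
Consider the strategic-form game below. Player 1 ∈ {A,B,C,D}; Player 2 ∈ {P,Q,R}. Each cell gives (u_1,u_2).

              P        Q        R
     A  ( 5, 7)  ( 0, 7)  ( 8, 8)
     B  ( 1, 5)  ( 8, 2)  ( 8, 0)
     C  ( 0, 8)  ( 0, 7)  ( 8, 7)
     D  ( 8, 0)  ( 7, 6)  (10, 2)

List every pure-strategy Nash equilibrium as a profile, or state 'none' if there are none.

PSNE: ∅

(A,P): not NE [P1→D gives 8>5; P2→R gives 8>7]
(A,Q): not NE [P1→B gives 8>0; P2→R gives 8>7]
(A,R): not NE [P1→D gives 10>8]
(B,P): not NE [P1→D gives 8>1]
(B,Q): not NE [P2→P gives 5>2]
(B,R): not NE [P1→D gives 10>8; P2→P gives 5>0]
(C,P): not NE [P1→D gives 8>0]
(C,Q): not NE [P1→B gives 8>0; P2→P gives 8>7]
(C,R): not NE [P1→D gives 10>8; P2→P gives 8>7]
(D,P): not NE [P2→Q gives 6>0]
(D,Q): not NE [P1→B gives 8>7]
(D,R): not NE [P2→Q gives 6>2]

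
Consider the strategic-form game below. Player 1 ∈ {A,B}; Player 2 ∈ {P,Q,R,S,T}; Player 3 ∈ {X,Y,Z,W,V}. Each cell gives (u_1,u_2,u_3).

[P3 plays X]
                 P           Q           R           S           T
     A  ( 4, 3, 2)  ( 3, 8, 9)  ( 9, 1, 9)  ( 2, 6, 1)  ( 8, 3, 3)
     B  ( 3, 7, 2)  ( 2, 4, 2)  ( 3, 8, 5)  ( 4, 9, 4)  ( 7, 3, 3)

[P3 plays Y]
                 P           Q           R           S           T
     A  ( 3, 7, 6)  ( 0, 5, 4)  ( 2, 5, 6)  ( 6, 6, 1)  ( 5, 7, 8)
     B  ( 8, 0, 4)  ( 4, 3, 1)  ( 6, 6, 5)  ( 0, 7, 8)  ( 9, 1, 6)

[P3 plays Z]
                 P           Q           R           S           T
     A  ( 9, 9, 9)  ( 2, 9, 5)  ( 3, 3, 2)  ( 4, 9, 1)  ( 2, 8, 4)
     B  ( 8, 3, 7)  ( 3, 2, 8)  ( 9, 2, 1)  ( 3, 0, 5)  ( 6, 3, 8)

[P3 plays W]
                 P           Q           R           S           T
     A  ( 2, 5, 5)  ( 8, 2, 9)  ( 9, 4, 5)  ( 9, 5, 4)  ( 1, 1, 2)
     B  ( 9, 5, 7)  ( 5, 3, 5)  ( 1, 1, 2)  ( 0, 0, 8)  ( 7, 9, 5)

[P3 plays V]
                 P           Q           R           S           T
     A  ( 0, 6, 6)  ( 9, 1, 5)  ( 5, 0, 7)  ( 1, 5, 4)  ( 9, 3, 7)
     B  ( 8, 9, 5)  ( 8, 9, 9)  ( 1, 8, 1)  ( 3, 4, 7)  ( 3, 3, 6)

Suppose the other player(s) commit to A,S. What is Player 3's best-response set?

P3 best: {W,V}

u_3(X vs A,S) = 1
u_3(Y vs A,S) = 1
u_3(Z vs A,S) = 1
u_3(W vs A,S) = 4
u_3(V vs A,S) = 4
max payoff 4 at {W,V}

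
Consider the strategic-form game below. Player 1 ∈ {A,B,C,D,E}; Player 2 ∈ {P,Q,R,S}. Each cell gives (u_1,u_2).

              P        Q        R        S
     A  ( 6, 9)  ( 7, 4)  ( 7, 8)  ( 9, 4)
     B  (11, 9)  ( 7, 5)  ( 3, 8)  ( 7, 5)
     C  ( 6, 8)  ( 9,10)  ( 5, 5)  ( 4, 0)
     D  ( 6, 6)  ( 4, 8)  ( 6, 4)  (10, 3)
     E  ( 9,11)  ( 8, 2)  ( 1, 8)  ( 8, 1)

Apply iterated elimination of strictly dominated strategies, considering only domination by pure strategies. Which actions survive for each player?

Survivors P1:{B,C,E} P2:{P,Q}

P2 drop R (P beats it: A:9>8 B:9>8 C:8>5 D:6>4 E:11>8)
P2 drop S (P beats it: A:9>4 B:9>5 C:8>0 D:6>3 E:11>1)
P1 drop A (E beats it: P:9>6 Q:8>7)
P1 drop D (B beats it: P:11>6 Q:7>4)
P1→{B,C,E} P2→{P,Q}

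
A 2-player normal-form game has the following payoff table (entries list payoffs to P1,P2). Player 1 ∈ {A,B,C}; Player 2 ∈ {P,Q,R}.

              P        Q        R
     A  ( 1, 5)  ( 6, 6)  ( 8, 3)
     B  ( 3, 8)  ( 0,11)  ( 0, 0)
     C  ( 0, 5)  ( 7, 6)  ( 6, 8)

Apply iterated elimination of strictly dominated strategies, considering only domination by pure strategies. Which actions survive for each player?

P2 drop P (Q beats it: A:6>5 B:11>8 C:6>5)
P1 drop B (A beats it: Q:6>0 R:8>0)
P1→{A,C} P2→{Q,R}

Survivors P1:{A,C} P2:{Q,R}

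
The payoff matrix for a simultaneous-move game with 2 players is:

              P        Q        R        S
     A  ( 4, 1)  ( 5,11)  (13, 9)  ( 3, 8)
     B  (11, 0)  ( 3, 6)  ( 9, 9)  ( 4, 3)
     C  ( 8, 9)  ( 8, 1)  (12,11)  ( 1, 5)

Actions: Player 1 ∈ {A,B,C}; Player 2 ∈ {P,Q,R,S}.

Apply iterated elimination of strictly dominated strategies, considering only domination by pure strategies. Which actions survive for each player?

P2 drop P (R beats it: A:9>1 B:9>0 C:11>9)
P2 drop S (R beats it: A:9>8 B:9>3 C:11>5)
P1 drop B (A beats it: Q:5>3 R:13>9)
P1→{A,C} P2→{Q,R}

IESDS → P1:{A,C} P2:{Q,R}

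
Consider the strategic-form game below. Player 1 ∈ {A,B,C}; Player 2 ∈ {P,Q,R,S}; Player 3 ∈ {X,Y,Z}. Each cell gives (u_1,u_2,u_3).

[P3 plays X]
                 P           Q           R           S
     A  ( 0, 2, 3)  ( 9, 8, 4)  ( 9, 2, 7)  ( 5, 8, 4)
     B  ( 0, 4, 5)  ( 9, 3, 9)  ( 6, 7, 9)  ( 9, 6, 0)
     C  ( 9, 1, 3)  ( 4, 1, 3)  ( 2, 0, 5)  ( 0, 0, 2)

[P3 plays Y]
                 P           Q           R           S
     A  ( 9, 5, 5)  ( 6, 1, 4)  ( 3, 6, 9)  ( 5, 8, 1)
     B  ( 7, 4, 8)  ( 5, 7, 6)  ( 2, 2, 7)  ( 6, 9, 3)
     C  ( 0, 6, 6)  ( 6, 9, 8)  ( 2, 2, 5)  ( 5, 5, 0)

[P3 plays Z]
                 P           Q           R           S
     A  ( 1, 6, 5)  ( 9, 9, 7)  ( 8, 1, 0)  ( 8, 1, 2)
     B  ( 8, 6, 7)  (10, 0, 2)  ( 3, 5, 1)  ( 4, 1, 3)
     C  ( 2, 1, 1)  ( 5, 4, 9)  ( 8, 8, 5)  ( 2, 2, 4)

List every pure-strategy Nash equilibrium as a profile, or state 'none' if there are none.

(A,P,X): not NE [P1→C gives 9>0; P2→S gives 8>2; P3→Z gives 5>3]
(A,P,Y): not NE [P2→S gives 8>5]
(A,P,Z): not NE [P1→B gives 8>1; P2→Q gives 9>6]
(A,Q,X): not NE [P3→Z gives 7>4]
(A,Q,Y): not NE [P2→S gives 8>1; P3→Z gives 7>4]
(A,Q,Z): not NE [P1→B gives 10>9]
(A,R,X): not NE [P2→S gives 8>2; P3→Y gives 9>7]
(A,R,Y): not NE [P2→S gives 8>6]
(A,R,Z): not NE [P2→Q gives 9>1; P3→Y gives 9>0]
(A,S,X): not NE [P1→B gives 9>5]
(A,S,Y): not NE [P1→B gives 6>5; P3→X gives 4>1]
(A,S,Z): not NE [P2→Q gives 9>1; P3→X gives 4>2]
(B,P,X): not NE [P1→C gives 9>0; P2→R gives 7>4; P3→Y gives 8>5]
(B,P,Y): not NE [P1→A gives 9>7; P2→S gives 9>4]
(B,P,Z): not NE [P3→Y gives 8>7]
(B,Q,X): not NE [P2→R gives 7>3]
(B,Q,Y): not NE [P1→C gives 6>5; P2→S gives 9>7; P3→X gives 9>6]
(B,Q,Z): not NE [P2→P gives 6>0; P3→X gives 9>2]
(B,R,X): not NE [P1→A gives 9>6]
(B,R,Y): not NE [P1→A gives 3>2; P2→S gives 9>2; P3→X gives 9>7]
(B,R,Z): not NE [P1→C gives 8>3; P2→P gives 6>5; P3→X gives 9>1]
(B,S,X): not NE [P2→R gives 7>6; P3→Z gives 3>0]
(B,S,Y): NE
(B,S,Z): not NE [P1→A gives 8>4; P2→P gives 6>1]
(C,P,X): not NE [P3→Y gives 6>3]
(C,P,Y): not NE [P1→A gives 9>0; P2→Q gives 9>6]
(C,P,Z): not NE [P1→B gives 8>2; P2→R gives 8>1; P3→Y gives 6>1]
(C,Q,X): not NE [P1→B gives 9>4; P3→Z gives 9>3]
(C,Q,Y): not NE [P3→Z gives 9>8]
(C,Q,Z): not NE [P1→B gives 10>5; P2→R gives 8>4]
(C,R,X): not NE [P1→A gives 9>2; P2→Q gives 1>0]
(C,R,Y): not NE [P1→A gives 3>2; P2→Q gives 9>2]
(C,R,Z): NE
(C,S,X): not NE [P1→B gives 9>0; P2→Q gives 1>0; P3→Z gives 4>2]
(C,S,Y): not NE [P1→B gives 6>5; P2→Q gives 9>5; P3→Z gives 4>0]
(C,S,Z): not NE [P1→A gives 8>2; P2→R gives 8>2]

PSNE = {(B,S,Y), (C,R,Z)}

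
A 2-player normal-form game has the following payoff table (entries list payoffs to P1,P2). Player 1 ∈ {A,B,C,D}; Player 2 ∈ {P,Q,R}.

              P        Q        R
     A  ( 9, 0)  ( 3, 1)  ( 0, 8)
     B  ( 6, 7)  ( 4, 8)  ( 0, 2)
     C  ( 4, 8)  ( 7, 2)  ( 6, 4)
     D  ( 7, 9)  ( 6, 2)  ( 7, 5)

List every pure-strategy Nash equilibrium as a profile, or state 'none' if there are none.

(A,P): not NE [P2→R gives 8>0]
(A,Q): not NE [P1→C gives 7>3; P2→R gives 8>1]
(A,R): not NE [P1→D gives 7>0]
(B,P): not NE [P1→A gives 9>6; P2→Q gives 8>7]
(B,Q): not NE [P1→C gives 7>4]
(B,R): not NE [P1→D gives 7>0; P2→Q gives 8>2]
(C,P): not NE [P1→A gives 9>4]
(C,Q): not NE [P2→P gives 8>2]
(C,R): not NE [P1→D gives 7>6; P2→P gives 8>4]
(D,P): not NE [P1→A gives 9>7]
(D,Q): not NE [P1→C gives 7>6; P2→P gives 9>2]
(D,R): not NE [P2→P gives 9>5]

No pure NE.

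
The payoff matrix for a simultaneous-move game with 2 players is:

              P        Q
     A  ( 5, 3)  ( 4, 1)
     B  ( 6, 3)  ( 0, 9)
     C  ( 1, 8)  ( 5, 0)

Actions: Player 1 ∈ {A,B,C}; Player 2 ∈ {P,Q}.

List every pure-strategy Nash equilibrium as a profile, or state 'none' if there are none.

(A,P): not NE [P1→B gives 6>5]
(A,Q): not NE [P1→C gives 5>4; P2→P gives 3>1]
(B,P): not NE [P2→Q gives 9>3]
(B,Q): not NE [P1→C gives 5>0]
(C,P): not NE [P1→B gives 6>1]
(C,Q): not NE [P2→P gives 8>0]

PSNE: ∅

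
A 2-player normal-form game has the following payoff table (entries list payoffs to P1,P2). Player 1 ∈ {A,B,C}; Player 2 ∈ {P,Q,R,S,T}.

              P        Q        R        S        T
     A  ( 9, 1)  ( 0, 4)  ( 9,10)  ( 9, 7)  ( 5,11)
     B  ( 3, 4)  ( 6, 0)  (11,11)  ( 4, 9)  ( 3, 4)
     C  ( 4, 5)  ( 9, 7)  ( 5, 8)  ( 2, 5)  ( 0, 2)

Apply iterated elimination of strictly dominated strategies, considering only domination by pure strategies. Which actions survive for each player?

P2 drop P (R beats it: A:10>1 B:11>4 C:8>5)
P2 drop Q (R beats it: A:10>4 B:11>0 C:8>7)
P1 drop C (A beats it: R:9>5 S:9>2 T:5>0)
P2 drop S (R beats it: A:10>7 B:11>9)
P1→{A,B} P2→{R,T}

Remaining: P1:{A,B} P2:{R,T}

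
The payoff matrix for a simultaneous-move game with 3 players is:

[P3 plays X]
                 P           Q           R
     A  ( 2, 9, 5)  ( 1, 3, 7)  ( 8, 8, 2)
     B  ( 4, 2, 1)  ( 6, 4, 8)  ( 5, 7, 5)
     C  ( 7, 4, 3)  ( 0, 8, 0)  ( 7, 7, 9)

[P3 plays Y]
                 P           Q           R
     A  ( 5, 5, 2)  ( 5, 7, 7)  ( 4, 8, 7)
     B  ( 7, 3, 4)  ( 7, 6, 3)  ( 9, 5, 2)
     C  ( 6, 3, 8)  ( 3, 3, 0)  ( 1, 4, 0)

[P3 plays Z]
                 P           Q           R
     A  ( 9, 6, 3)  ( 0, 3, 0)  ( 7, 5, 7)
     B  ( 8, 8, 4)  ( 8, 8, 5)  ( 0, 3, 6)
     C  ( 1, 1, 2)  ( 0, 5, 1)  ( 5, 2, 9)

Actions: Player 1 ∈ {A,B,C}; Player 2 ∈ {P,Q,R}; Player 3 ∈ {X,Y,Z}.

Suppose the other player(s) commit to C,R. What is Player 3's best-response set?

P3 best: {X,Z}

u_3(X vs C,R) = 9
u_3(Y vs C,R) = 0
u_3(Z vs C,R) = 9
max payoff 9 at {X,Z}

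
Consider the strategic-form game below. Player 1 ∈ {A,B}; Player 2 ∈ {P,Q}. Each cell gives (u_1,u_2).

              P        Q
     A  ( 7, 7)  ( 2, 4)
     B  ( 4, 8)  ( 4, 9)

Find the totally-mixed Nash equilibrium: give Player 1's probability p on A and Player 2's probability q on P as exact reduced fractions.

P1 indiff ⇒ q·7+(1-q)·2 = q·4+(1-q)·4 ⇒ q(3) = (1-q)(2) ⇒ q = 2/5
P2 indiff ⇒ p·7+(1-p)·8 = p·4+(1-p)·9 ⇒ p(3) = (1-p)(1) ⇒ p = 1/4

p=1/4, q=2/5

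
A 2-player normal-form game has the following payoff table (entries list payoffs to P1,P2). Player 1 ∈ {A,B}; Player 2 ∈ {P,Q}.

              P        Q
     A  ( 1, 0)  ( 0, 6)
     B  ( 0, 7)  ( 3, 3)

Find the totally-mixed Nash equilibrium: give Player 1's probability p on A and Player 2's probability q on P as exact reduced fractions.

p=2/5, q=3/4

P1 indiff ⇒ q·1+(1-q)·0 = q·0+(1-q)·3 ⇒ q(1) = (1-q)(3) ⇒ q = 3/4
P2 indiff ⇒ p·0+(1-p)·7 = p·6+(1-p)·3 ⇒ p(-6) = (1-p)(-4) ⇒ p = 2/5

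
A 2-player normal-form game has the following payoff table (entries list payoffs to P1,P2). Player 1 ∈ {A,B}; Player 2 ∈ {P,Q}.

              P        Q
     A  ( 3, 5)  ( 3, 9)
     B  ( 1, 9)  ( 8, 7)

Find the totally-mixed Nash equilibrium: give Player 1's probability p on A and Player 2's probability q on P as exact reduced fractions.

p=1/3, q=5/7

P1 indiff ⇒ q·3+(1-q)·3 = q·1+(1-q)·8 ⇒ q(2) = (1-q)(5) ⇒ q = 5/7
P2 indiff ⇒ p·5+(1-p)·9 = p·9+(1-p)·7 ⇒ p(-4) = (1-p)(-2) ⇒ p = 1/3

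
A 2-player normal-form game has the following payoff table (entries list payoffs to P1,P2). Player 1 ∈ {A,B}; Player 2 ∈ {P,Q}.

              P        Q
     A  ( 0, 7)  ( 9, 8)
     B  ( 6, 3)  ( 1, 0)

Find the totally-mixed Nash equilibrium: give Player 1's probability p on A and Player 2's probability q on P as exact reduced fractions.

P1 indiff ⇒ q·0+(1-q)·9 = q·6+(1-q)·1 ⇒ q(-6) = (1-q)(-8) ⇒ q = 4/7
P2 indiff ⇒ p·7+(1-p)·3 = p·8+(1-p)·0 ⇒ p(-1) = (1-p)(-3) ⇒ p = 3/4

(p,q) = (3/4, 4/7)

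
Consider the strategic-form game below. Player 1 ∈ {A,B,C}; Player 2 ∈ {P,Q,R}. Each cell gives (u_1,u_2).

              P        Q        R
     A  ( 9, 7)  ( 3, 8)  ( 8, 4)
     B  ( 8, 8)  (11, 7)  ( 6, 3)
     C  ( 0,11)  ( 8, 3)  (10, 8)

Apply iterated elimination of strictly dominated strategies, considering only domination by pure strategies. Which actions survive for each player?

Survivors P1:{A,B} P2:{P,Q}

P2 drop R (P beats it: A:7>4 B:8>3 C:11>8)
P1 drop C (B beats it: P:8>0 Q:11>8)
P1→{A,B} P2→{P,Q}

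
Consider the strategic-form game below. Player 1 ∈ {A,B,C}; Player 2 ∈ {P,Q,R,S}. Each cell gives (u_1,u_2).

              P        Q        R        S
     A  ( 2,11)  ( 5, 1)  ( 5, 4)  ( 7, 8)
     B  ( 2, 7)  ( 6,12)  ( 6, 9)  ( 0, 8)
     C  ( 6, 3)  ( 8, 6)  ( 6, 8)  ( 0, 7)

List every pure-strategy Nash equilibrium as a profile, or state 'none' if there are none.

PSNE = {(C,R)}

(A,P): not NE [P1→C gives 6>2]
(A,Q): not NE [P1→C gives 8>5; P2→P gives 11>1]
(A,R): not NE [P1→C gives 6>5; P2→P gives 11>4]
(A,S): not NE [P2→P gives 11>8]
(B,P): not NE [P1→C gives 6>2; P2→Q gives 12>7]
(B,Q): not NE [P1→C gives 8>6]
(B,R): not NE [P2→Q gives 12>9]
(B,S): not NE [P1→A gives 7>0; P2→Q gives 12>8]
(C,P): not NE [P2→R gives 8>3]
(C,Q): not NE [P2→R gives 8>6]
(C,R): NE
(C,S): not NE [P1→A gives 7>0; P2→R gives 8>7]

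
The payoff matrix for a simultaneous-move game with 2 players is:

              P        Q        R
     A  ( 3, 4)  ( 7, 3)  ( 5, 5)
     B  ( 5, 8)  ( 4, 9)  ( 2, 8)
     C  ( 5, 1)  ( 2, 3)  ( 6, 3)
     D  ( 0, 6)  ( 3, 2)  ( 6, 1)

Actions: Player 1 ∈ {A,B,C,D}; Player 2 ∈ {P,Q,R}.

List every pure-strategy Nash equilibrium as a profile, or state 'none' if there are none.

(A,P): not NE [P1→C gives 5>3; P2→R gives 5>4]
(A,Q): not NE [P2→R gives 5>3]
(A,R): not NE [P1→D gives 6>5]
(B,P): not NE [P2→Q gives 9>8]
(B,Q): not NE [P1→A gives 7>4]
(B,R): not NE [P1→D gives 6>2; P2→Q gives 9>8]
(C,P): not NE [P2→R gives 3>1]
(C,Q): not NE [P1→A gives 7>2]
(C,R): NE
(D,P): not NE [P1→C gives 5>0]
(D,Q): not NE [P1→A gives 7>3; P2→P gives 6>2]
(D,R): not NE [P2→P gives 6>1]

NE set: (C,R)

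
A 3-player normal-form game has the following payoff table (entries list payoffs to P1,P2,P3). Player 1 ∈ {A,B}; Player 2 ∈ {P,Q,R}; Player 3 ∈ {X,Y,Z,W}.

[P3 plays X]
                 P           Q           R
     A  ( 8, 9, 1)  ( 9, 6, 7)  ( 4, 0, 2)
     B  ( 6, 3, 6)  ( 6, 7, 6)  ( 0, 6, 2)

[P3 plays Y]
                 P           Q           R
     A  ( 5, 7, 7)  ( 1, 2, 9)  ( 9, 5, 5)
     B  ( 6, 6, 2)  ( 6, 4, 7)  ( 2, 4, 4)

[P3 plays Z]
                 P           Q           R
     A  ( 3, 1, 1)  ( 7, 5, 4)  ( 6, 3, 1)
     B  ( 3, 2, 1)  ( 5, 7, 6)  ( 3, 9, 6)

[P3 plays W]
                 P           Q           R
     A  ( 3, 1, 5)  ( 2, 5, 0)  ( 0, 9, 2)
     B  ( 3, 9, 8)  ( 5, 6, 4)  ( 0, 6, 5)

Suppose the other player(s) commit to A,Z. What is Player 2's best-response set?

u_2(P vs A,Z) = 1
u_2(Q vs A,Z) = 5
u_2(R vs A,Z) = 3
max payoff 5 at {Q}

BR_2 = {Q}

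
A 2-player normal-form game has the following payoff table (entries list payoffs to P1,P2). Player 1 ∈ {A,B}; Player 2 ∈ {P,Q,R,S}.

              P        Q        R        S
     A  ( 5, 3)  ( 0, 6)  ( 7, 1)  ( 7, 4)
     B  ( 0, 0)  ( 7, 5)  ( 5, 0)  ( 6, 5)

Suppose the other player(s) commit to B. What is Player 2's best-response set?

u_2(P vs B) = 0
u_2(Q vs B) = 5
u_2(R vs B) = 0
u_2(S vs B) = 5
max payoff 5 at {Q,S}

P2 best: {Q,S}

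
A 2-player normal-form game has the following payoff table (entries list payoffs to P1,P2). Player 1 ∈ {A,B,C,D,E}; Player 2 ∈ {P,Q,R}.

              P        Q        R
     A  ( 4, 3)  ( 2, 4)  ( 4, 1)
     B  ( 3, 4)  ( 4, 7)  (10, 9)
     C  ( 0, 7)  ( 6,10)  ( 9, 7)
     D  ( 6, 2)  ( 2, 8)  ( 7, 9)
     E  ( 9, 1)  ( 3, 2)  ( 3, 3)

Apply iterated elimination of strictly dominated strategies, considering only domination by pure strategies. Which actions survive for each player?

P2 drop P (Q beats it: A:4>3 B:7>4 C:10>7 D:8>2 E:2>1)
P1 drop A (B beats it: Q:4>2 R:10>4)
P1 drop D (B beats it: Q:4>2 R:10>7)
P1 drop E (B beats it: Q:4>3 R:10>3)
P1→{B,C} P2→{Q,R}

IESDS → P1:{B,C} P2:{Q,R}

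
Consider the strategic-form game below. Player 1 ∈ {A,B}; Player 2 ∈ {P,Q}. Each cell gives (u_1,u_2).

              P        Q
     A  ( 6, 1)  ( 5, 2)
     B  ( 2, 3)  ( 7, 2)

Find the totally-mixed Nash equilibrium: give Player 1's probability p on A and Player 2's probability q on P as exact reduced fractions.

P1 indiff ⇒ q·6+(1-q)·5 = q·2+(1-q)·7 ⇒ q(4) = (1-q)(2) ⇒ q = 1/3
P2 indiff ⇒ p·1+(1-p)·3 = p·2+(1-p)·2 ⇒ p(-1) = (1-p)(-1) ⇒ p = 1/2

p=1/2, q=1/3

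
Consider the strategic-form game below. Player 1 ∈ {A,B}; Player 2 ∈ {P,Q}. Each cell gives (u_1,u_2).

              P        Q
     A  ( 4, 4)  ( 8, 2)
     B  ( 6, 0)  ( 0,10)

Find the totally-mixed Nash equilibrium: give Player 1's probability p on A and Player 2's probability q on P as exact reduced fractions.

P1 indiff ⇒ q·4+(1-q)·8 = q·6+(1-q)·0 ⇒ q(-2) = (1-q)(-8) ⇒ q = 4/5
P2 indiff ⇒ p·4+(1-p)·0 = p·2+(1-p)·10 ⇒ p(2) = (1-p)(10) ⇒ p = 5/6

p=5/6, q=4/5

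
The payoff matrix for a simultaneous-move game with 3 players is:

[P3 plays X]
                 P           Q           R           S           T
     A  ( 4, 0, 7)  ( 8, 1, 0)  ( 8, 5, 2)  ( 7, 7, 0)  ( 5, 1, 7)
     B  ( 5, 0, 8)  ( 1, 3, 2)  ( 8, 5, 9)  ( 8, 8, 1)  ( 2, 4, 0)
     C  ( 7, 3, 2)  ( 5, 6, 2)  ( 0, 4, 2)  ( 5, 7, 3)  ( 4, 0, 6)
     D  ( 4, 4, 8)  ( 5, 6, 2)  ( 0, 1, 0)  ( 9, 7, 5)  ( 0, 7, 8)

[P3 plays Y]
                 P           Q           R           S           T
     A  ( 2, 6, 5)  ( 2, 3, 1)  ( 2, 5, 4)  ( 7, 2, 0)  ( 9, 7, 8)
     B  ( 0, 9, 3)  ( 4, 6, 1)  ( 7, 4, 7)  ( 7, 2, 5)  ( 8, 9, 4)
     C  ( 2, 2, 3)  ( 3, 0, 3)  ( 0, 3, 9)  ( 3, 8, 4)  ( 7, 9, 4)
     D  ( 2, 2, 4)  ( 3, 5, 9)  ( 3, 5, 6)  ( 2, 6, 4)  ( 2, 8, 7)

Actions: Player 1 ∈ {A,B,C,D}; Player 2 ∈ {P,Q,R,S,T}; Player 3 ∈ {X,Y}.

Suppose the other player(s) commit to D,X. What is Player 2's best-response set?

u_2(P vs D,X) = 4
u_2(Q vs D,X) = 6
u_2(R vs D,X) = 1
u_2(S vs D,X) = 7
u_2(T vs D,X) = 7
max payoff 7 at {S,T}

BR_2 = {S,T}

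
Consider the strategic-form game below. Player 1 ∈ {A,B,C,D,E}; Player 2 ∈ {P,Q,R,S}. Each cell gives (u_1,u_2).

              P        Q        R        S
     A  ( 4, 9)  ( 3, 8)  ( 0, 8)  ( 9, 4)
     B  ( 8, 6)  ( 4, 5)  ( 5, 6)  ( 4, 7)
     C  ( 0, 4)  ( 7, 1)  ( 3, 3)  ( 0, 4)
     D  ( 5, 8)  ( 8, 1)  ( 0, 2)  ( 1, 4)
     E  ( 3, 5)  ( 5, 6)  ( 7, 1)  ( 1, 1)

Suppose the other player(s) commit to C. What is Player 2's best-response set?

P2 best: {P,S}

u_2(P vs C) = 4
u_2(Q vs C) = 1
u_2(R vs C) = 3
u_2(S vs C) = 4
max payoff 4 at {P,S}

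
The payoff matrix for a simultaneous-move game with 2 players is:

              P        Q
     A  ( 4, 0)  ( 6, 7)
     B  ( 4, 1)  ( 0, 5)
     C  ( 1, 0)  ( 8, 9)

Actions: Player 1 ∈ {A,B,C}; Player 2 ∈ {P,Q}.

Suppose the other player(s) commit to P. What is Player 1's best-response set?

P1 best: {A,B}

u_1(A vs P) = 4
u_1(B vs P) = 4
u_1(C vs P) = 1
max payoff 4 at {A,B}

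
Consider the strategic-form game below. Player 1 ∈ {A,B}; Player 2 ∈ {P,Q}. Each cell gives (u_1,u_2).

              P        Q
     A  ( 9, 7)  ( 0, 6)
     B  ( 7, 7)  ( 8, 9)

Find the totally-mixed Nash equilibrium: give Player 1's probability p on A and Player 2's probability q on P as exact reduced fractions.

P1 indiff ⇒ q·9+(1-q)·0 = q·7+(1-q)·8 ⇒ q(2) = (1-q)(8) ⇒ q = 4/5
P2 indiff ⇒ p·7+(1-p)·7 = p·6+(1-p)·9 ⇒ p(1) = (1-p)(2) ⇒ p = 2/3

P1 mixes 2/3 on A; P2 mixes 4/5 on P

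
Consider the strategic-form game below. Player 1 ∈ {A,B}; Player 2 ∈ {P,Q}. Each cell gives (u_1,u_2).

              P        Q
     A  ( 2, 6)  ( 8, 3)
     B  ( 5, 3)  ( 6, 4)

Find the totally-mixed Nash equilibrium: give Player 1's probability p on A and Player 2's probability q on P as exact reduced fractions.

p=1/4, q=2/5

P1 indiff ⇒ q·2+(1-q)·8 = q·5+(1-q)·6 ⇒ q(-3) = (1-q)(-2) ⇒ q = 2/5
P2 indiff ⇒ p·6+(1-p)·3 = p·3+(1-p)·4 ⇒ p(3) = (1-p)(1) ⇒ p = 1/4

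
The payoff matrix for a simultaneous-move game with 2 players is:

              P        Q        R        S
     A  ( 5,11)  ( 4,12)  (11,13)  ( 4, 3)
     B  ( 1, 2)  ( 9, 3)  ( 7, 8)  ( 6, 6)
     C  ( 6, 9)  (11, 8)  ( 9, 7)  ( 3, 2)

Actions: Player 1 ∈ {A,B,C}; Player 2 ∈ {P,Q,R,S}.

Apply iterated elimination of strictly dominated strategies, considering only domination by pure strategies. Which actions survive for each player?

Remaining: P1:{A,C} P2:{P,Q,R}

P2 drop S (R beats it: A:13>3 B:8>6 C:7>2)
P1 drop B (C beats it: P:6>1 Q:11>9 R:9>7)
P1→{A,C} P2→{P,Q,R}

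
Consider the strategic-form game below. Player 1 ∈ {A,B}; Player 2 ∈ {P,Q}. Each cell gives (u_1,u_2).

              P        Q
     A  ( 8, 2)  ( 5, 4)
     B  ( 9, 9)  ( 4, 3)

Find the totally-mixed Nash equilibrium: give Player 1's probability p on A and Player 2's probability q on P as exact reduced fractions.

(p,q) = (3/4, 1/2)

P1 indiff ⇒ q·8+(1-q)·5 = q·9+(1-q)·4 ⇒ q(-1) = (1-q)(-1) ⇒ q = 1/2
P2 indiff ⇒ p·2+(1-p)·9 = p·4+(1-p)·3 ⇒ p(-2) = (1-p)(-6) ⇒ p = 3/4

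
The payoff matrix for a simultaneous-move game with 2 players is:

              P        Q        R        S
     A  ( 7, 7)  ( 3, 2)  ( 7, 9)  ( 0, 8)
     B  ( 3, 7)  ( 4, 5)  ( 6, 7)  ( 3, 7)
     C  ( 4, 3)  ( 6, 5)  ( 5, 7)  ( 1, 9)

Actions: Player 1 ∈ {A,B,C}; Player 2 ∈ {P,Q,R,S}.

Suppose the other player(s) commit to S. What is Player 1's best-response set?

argmax u_1 = {B}

u_1(A vs S) = 0
u_1(B vs S) = 3
u_1(C vs S) = 1
max payoff 3 at {B}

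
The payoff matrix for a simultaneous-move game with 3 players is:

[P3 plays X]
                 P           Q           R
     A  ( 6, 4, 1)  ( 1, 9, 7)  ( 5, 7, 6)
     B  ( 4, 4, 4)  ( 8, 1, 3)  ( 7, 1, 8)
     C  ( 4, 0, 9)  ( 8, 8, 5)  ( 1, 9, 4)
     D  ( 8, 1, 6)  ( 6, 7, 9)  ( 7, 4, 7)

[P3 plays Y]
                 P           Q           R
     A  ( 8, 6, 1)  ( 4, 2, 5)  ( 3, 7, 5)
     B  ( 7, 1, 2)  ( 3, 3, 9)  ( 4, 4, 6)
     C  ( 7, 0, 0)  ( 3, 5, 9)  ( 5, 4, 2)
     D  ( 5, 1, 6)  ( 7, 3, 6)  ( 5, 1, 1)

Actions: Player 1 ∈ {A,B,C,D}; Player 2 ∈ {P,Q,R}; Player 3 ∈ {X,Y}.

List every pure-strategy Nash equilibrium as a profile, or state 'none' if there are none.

No pure NE.

(A,P,X): not NE [P1→D gives 8>6; P2→Q gives 9>4]
(A,P,Y): not NE [P2→R gives 7>6]
(A,Q,X): not NE [P1→C gives 8>1]
(A,Q,Y): not NE [P1→D gives 7>4; P2→R gives 7>2; P3→X gives 7>5]
(A,R,X): not NE [P1→D gives 7>5; P2→Q gives 9>7]
(A,R,Y): not NE [P1→D gives 5>3; P3→X gives 6>5]
(B,P,X): not NE [P1→D gives 8>4]
(B,P,Y): not NE [P1→A gives 8>7; P2→R gives 4>1; P3→X gives 4>2]
(B,Q,X): not NE [P2→P gives 4>1; P3→Y gives 9>3]
(B,Q,Y): not NE [P1→D gives 7>3; P2→R gives 4>3]
(B,R,X): not NE [P2→P gives 4>1]
(B,R,Y): not NE [P1→D gives 5>4; P3→X gives 8>6]
(C,P,X): not NE [P1→D gives 8>4; P2→R gives 9>0]
(C,P,Y): not NE [P1→A gives 8>7; P2→Q gives 5>0; P3→X gives 9>0]
(C,Q,X): not NE [P2→R gives 9>8; P3→Y gives 9>5]
(C,Q,Y): not NE [P1→D gives 7>3]
(C,R,X): not NE [P1→D gives 7>1]
(C,R,Y): not NE [P2→Q gives 5>4; P3→X gives 4>2]
(D,P,X): not NE [P2→Q gives 7>1]
(D,P,Y): not NE [P1→A gives 8>5; P2→Q gives 3>1]
(D,Q,X): not NE [P1→C gives 8>6]
(D,Q,Y): not NE [P3→X gives 9>6]
(D,R,X): not NE [P2→Q gives 7>4]
(D,R,Y): not NE [P2→Q gives 3>1; P3→X gives 7>1]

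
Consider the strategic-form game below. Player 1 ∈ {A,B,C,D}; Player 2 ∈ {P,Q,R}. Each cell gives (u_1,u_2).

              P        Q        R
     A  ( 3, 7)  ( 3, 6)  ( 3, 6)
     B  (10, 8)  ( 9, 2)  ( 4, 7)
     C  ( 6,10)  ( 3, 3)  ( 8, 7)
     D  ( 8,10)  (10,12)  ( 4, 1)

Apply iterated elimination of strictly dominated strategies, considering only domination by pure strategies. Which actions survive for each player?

Remaining: P1:{B,D} P2:{P,Q}

P1 drop A (B beats it: P:10>3 Q:9>3 R:4>3)
P2 drop R (P beats it: B:8>7 C:10>7 D:10>1)
P1 drop C (B beats it: P:10>6 Q:9>3)
P1→{B,D} P2→{P,Q}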